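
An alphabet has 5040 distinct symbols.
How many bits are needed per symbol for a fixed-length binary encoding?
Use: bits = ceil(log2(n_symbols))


log2(5040) = 12.2992
Bracket: 2^12 = 4096 < 5040 <= 2^13 = 8192
So ceil(log2(5040)) = 13

bits = ceil(log2(5040)) = ceil(12.2992) = 13 bits


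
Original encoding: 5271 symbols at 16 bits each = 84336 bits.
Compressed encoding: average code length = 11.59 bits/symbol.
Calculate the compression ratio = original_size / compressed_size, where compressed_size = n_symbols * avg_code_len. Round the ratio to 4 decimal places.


original_size = n_symbols * orig_bits = 5271 * 16 = 84336 bits
compressed_size = n_symbols * avg_code_len = 5271 * 11.59 = 61090.89 bits
ratio = original_size / compressed_size = 84336 / 61090.89 = 1.3805

Compression ratio = 1.3805


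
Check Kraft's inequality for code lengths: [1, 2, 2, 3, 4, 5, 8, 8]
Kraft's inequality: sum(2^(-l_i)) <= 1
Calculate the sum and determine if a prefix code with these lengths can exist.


Sum = 2^(-1) + 2^(-2) + 2^(-2) + 2^(-3) + 2^(-4) + 2^(-5) + 2^(-8) + 2^(-8)
    = 0.5 + 0.25 + 0.25 + 0.125 + 0.0625 + 0.03125 + 0.00390625 + 0.00390625
    = 314/256 = 1.2265625
Since 1.2265625 > 1, Kraft's inequality is NOT satisfied.
A prefix code with these lengths CANNOT exist.

Kraft sum = 1.2265625. Not satisfied.


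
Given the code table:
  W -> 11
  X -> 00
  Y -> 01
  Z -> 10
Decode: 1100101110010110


Decoding:
11 -> W
00 -> X
10 -> Z
11 -> W
10 -> Z
01 -> Y
01 -> Y
10 -> Z


Result: WXZWZYYZ


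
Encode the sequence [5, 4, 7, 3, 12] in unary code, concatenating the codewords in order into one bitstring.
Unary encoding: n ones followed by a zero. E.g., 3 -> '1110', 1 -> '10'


Encode each number as n ones followed by a terminating 0:
  5 -> 111110 (6 bits)
  4 -> 11110 (5 bits)
  7 -> 11111110 (8 bits)
  3 -> 1110 (4 bits)
  12 -> 1111111111110 (13 bits)
Total length = 6 + 5 + 8 + 4 + 13 = 36 bits.

Unary([5, 4, 7, 3, 12]) = 111110111101111111011101111111111110 (36 bits)


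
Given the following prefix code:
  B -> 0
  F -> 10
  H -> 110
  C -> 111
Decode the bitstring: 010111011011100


Decoding step by step:
Bits 0 -> B
Bits 10 -> F
Bits 111 -> C
Bits 0 -> B
Bits 110 -> H
Bits 111 -> C
Bits 0 -> B
Bits 0 -> B


Decoded message: BFCBHCBB


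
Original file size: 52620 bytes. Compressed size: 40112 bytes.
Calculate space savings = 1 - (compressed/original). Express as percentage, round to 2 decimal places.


ratio = compressed/original = 40112/52620 = 0.762296
savings = 1 - ratio = 1 - 0.762296 = 0.237704
as a percentage: 0.237704 * 100 = 23.77%

Space savings = 1 - 40112/52620 = 23.77%


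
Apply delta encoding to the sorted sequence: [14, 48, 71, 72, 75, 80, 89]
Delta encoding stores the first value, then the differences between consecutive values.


First value: 14
Deltas:
  48 - 14 = 34
  71 - 48 = 23
  72 - 71 = 1
  75 - 72 = 3
  80 - 75 = 5
  89 - 80 = 9


Delta encoded: [14, 34, 23, 1, 3, 5, 9]


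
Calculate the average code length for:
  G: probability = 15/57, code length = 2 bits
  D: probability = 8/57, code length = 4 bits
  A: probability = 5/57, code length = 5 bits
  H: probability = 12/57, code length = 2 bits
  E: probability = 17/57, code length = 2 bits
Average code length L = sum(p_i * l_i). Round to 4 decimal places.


Weighted contributions p_i * l_i:
  G: (15/57) * 2 = 30/57
  D: (8/57) * 4 = 32/57
  A: (5/57) * 5 = 25/57
  H: (12/57) * 2 = 24/57
  E: (17/57) * 2 = 34/57
Sum = (30 + 32 + 25 + 24 + 34)/57 = 145/57

L = 145/57 = 2.5439 bits/symbol


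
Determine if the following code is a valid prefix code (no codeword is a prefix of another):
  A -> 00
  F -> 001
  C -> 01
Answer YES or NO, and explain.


Checking each pair (does one codeword prefix another?):
  A='00' vs F='001': prefix -- VIOLATION

NO -- this is NOT a valid prefix code. A (00) is a prefix of F (001).


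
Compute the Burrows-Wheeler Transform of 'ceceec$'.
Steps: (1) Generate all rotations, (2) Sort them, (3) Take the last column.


Rotations (sorted):
  0: $ceceec -> last char: c
  1: c$cecee -> last char: e
  2: ceceec$ -> last char: $
  3: ceec$ce -> last char: e
  4: ec$cece -> last char: e
  5: eceec$c -> last char: c
  6: eec$cec -> last char: c


BWT = ce$eecc


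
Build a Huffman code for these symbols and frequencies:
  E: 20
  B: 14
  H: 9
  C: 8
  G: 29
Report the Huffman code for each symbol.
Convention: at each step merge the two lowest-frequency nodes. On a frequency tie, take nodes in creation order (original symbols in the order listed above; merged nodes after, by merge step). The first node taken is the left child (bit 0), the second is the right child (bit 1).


Huffman tree construction:
Step 1: Merge C(8) + H(9) = 17
Step 2: Merge B(14) + (C+H)(17) = 31
Step 3: Merge E(20) + G(29) = 49
Step 4: Merge (B+(C+H))(31) + (E+G)(49) = 80
Read each symbol's code off the tree from the root (left child = 0, right child = 1).

Codes:
  E: 10 (length 2)
  B: 00 (length 2)
  H: 011 (length 3)
  C: 010 (length 3)
  G: 11 (length 2)
Average code length: 177/80 = 2.2125 bits/symbol


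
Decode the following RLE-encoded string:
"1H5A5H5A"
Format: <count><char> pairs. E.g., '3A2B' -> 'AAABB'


Expanding each <count><char> pair:
  1H -> 'H'
  5A -> 'AAAAA'
  5H -> 'HHHHH'
  5A -> 'AAAAA'

Decoded = HAAAAAHHHHHAAAAA


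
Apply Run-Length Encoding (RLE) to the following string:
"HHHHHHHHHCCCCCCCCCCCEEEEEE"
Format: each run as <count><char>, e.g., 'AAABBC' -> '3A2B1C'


Scanning runs left to right:
  i=0: run of 'H' x 9 -> '9H'
  i=9: run of 'C' x 11 -> '11C'
  i=20: run of 'E' x 6 -> '6E'

RLE = 9H11C6E


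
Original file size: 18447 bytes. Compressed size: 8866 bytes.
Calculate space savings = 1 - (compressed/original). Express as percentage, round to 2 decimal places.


ratio = compressed/original = 8866/18447 = 0.48062
savings = 1 - ratio = 1 - 0.48062 = 0.51938
as a percentage: 0.51938 * 100 = 51.94%

Space savings = 1 - 8866/18447 = 51.94%


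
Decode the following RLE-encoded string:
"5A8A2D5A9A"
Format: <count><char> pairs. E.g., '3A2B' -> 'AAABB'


Expanding each <count><char> pair:
  5A -> 'AAAAA'
  8A -> 'AAAAAAAA'
  2D -> 'DD'
  5A -> 'AAAAA'
  9A -> 'AAAAAAAAA'

Decoded = AAAAAAAAAAAAADDAAAAAAAAAAAAAA


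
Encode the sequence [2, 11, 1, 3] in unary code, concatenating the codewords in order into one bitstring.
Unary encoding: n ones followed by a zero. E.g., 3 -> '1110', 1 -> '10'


Encode each number as n ones followed by a terminating 0:
  2 -> 110 (3 bits)
  11 -> 111111111110 (12 bits)
  1 -> 10 (2 bits)
  3 -> 1110 (4 bits)
Total length = 3 + 12 + 2 + 4 = 21 bits.

Unary([2, 11, 1, 3]) = 110111111111110101110 (21 bits)


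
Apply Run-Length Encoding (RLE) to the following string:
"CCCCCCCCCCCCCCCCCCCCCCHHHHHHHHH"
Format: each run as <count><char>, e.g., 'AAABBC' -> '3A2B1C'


Scanning runs left to right:
  i=0: run of 'C' x 22 -> '22C'
  i=22: run of 'H' x 9 -> '9H'

RLE = 22C9H


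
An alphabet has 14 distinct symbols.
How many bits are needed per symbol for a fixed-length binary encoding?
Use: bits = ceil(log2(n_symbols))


log2(14) = 3.8074
Bracket: 2^3 = 8 < 14 <= 2^4 = 16
So ceil(log2(14)) = 4

bits = ceil(log2(14)) = ceil(3.8074) = 4 bits


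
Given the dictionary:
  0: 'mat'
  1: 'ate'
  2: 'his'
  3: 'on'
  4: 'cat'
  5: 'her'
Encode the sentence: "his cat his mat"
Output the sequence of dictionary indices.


Look up each word in the dictionary:
  'his' -> 2
  'cat' -> 4
  'his' -> 2
  'mat' -> 0

Encoded: [2, 4, 2, 0]


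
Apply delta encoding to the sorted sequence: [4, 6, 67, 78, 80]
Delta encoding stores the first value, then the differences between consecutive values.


First value: 4
Deltas:
  6 - 4 = 2
  67 - 6 = 61
  78 - 67 = 11
  80 - 78 = 2


Delta encoded: [4, 2, 61, 11, 2]


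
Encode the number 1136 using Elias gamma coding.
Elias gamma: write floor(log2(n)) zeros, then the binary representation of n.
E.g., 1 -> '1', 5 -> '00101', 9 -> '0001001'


num_bits = floor(log2(1136)) + 1 = 11
leading_zeros = num_bits - 1 = 10
binary(1136) = 10001110000

Elias gamma(1136) = '0000000000' + '10001110000' = 000000000010001110000 (21 bits)


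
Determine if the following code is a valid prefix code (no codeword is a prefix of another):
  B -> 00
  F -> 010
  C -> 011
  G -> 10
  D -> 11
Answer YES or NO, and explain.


Checking each pair (does one codeword prefix another?):
  B='00' vs F='010': no prefix
  B='00' vs C='011': no prefix
  B='00' vs G='10': no prefix
  B='00' vs D='11': no prefix
  F='010' vs B='00': no prefix
  F='010' vs C='011': no prefix
  F='010' vs G='10': no prefix
  F='010' vs D='11': no prefix
  C='011' vs B='00': no prefix
  C='011' vs F='010': no prefix
  C='011' vs G='10': no prefix
  C='011' vs D='11': no prefix
  G='10' vs B='00': no prefix
  G='10' vs F='010': no prefix
  G='10' vs C='011': no prefix
  G='10' vs D='11': no prefix
  D='11' vs B='00': no prefix
  D='11' vs F='010': no prefix
  D='11' vs C='011': no prefix
  D='11' vs G='10': no prefix
No violation found over all pairs.

YES -- this is a valid prefix code. No codeword is a prefix of any other codeword.


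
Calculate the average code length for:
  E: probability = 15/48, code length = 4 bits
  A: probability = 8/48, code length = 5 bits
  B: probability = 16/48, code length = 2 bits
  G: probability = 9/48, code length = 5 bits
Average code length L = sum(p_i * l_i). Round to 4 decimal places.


Weighted contributions p_i * l_i:
  E: (15/48) * 4 = 60/48
  A: (8/48) * 5 = 40/48
  B: (16/48) * 2 = 32/48
  G: (9/48) * 5 = 45/48
Sum = (60 + 40 + 32 + 45)/48 = 177/48

L = 177/48 = 3.6875 bits/symbol


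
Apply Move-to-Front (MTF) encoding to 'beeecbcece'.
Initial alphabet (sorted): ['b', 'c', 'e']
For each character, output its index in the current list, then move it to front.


MTF encoding:
'b': index 0 in ['b', 'c', 'e'] -> ['b', 'c', 'e']
'e': index 2 in ['b', 'c', 'e'] -> ['e', 'b', 'c']
'e': index 0 in ['e', 'b', 'c'] -> ['e', 'b', 'c']
'e': index 0 in ['e', 'b', 'c'] -> ['e', 'b', 'c']
'c': index 2 in ['e', 'b', 'c'] -> ['c', 'e', 'b']
'b': index 2 in ['c', 'e', 'b'] -> ['b', 'c', 'e']
'c': index 1 in ['b', 'c', 'e'] -> ['c', 'b', 'e']
'e': index 2 in ['c', 'b', 'e'] -> ['e', 'c', 'b']
'c': index 1 in ['e', 'c', 'b'] -> ['c', 'e', 'b']
'e': index 1 in ['c', 'e', 'b'] -> ['e', 'c', 'b']


Output: [0, 2, 0, 0, 2, 2, 1, 2, 1, 1]


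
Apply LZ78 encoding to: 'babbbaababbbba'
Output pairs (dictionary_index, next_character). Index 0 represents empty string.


LZ78 encoding steps:
Dictionary: {0: ''}
Step 1: w='' (idx 0), next='b' -> output (0, 'b'), add 'b' as idx 1
Step 2: w='' (idx 0), next='a' -> output (0, 'a'), add 'a' as idx 2
Step 3: w='b' (idx 1), next='b' -> output (1, 'b'), add 'bb' as idx 3
Step 4: w='b' (idx 1), next='a' -> output (1, 'a'), add 'ba' as idx 4
Step 5: w='a' (idx 2), next='b' -> output (2, 'b'), add 'ab' as idx 5
Step 6: w='ab' (idx 5), next='b' -> output (5, 'b'), add 'abb' as idx 6
Step 7: w='bb' (idx 3), next='a' -> output (3, 'a'), add 'bba' as idx 7


Encoded: [(0, 'b'), (0, 'a'), (1, 'b'), (1, 'a'), (2, 'b'), (5, 'b'), (3, 'a')]


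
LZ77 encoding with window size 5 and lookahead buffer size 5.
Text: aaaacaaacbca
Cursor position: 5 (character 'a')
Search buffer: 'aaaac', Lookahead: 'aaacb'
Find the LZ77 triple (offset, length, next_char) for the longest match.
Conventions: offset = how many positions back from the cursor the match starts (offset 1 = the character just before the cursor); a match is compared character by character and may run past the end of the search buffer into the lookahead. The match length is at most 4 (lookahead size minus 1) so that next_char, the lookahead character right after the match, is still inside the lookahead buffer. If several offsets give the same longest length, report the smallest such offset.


Try each offset into the search buffer:
  offset=1 (pos 4, char 'c'): match length 0
  offset=2 (pos 3, char 'a'): match length 1
  offset=3 (pos 2, char 'a'): match length 2
  offset=4 (pos 1, char 'a'): match length 4
  offset=5 (pos 0, char 'a'): match length 3
Longest match has length 4 at offset 4.
next_char = character at position 5 + 4 = 9 -> 'b'

Best match: offset=4, length=4 (matching 'aaac' starting at position 1)
LZ77 triple: (4, 4, 'b')


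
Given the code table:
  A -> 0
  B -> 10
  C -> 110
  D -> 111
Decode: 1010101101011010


Decoding:
10 -> B
10 -> B
10 -> B
110 -> C
10 -> B
110 -> C
10 -> B


Result: BBBCBCB


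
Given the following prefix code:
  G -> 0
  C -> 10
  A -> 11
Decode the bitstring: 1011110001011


Decoding step by step:
Bits 10 -> C
Bits 11 -> A
Bits 11 -> A
Bits 0 -> G
Bits 0 -> G
Bits 0 -> G
Bits 10 -> C
Bits 11 -> A


Decoded message: CAAGGGCA


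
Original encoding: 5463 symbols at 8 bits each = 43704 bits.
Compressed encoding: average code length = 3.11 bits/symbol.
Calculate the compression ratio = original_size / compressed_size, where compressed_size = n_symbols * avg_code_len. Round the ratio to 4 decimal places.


original_size = n_symbols * orig_bits = 5463 * 8 = 43704 bits
compressed_size = n_symbols * avg_code_len = 5463 * 3.11 = 16989.93 bits
ratio = original_size / compressed_size = 43704 / 16989.93 = 2.5723

Compression ratio = 2.5723


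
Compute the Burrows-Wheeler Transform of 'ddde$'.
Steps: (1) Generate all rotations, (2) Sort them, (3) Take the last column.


Rotations (sorted):
  0: $ddde -> last char: e
  1: ddde$ -> last char: $
  2: dde$d -> last char: d
  3: de$dd -> last char: d
  4: e$ddd -> last char: d


BWT = e$ddd


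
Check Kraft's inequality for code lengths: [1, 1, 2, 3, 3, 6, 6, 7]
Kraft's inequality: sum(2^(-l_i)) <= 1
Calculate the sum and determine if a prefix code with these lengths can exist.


Sum = 2^(-1) + 2^(-1) + 2^(-2) + 2^(-3) + 2^(-3) + 2^(-6) + 2^(-6) + 2^(-7)
    = 0.5 + 0.5 + 0.25 + 0.125 + 0.125 + 0.015625 + 0.015625 + 0.0078125
    = 197/128 = 1.5390625
Since 1.5390625 > 1, Kraft's inequality is NOT satisfied.
A prefix code with these lengths CANNOT exist.

Kraft sum = 1.5390625. Not satisfied.


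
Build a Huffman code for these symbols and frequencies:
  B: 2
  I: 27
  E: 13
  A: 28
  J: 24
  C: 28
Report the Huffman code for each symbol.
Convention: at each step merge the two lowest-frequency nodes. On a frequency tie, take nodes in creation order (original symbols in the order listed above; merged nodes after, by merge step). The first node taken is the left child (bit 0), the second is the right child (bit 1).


Huffman tree construction:
Step 1: Merge B(2) + E(13) = 15
Step 2: Merge (B+E)(15) + J(24) = 39
Step 3: Merge I(27) + A(28) = 55
Step 4: Merge C(28) + ((B+E)+J)(39) = 67
Step 5: Merge (I+A)(55) + (C+((B+E)+J))(67) = 122
Read each symbol's code off the tree from the root (left child = 0, right child = 1).

Codes:
  B: 1100 (length 4)
  I: 00 (length 2)
  E: 1101 (length 4)
  A: 01 (length 2)
  J: 111 (length 3)
  C: 10 (length 2)
Average code length: 298/122 = 2.4426 bits/symbol


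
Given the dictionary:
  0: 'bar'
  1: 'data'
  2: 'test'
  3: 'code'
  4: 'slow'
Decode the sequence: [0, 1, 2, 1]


Look up each index in the dictionary:
  0 -> 'bar'
  1 -> 'data'
  2 -> 'test'
  1 -> 'data'

Decoded: "bar data test data"


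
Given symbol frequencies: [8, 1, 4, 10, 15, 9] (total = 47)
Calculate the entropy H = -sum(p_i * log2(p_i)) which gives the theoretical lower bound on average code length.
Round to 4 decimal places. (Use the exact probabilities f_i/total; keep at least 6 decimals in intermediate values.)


Per-symbol terms -p_i * log2(p_i) with p_i = f_i/47:
  p = 8/47 = 0.170213: log2(p) = -2.554589, -p*log2(p) = 0.434824
  p = 1/47 = 0.021277: log2(p) = -5.554589, -p*log2(p) = 0.118183
  p = 4/47 = 0.085106: log2(p) = -3.554589, -p*log2(p) = 0.302518
  p = 10/47 = 0.212766: log2(p) = -2.232661, -p*log2(p) = 0.475034
  p = 15/47 = 0.319149: log2(p) = -1.647698, -p*log2(p) = 0.525861
  p = 9/47 = 0.191489: log2(p) = -2.384664, -p*log2(p) = 0.456638
H = 0.434824 + 0.118183 + 0.302518 + 0.475034 + 0.525861 + 0.456638 = 2.313058

H = 2.3131 bits/symbol


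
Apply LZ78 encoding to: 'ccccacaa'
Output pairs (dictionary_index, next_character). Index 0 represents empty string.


LZ78 encoding steps:
Dictionary: {0: ''}
Step 1: w='' (idx 0), next='c' -> output (0, 'c'), add 'c' as idx 1
Step 2: w='c' (idx 1), next='c' -> output (1, 'c'), add 'cc' as idx 2
Step 3: w='c' (idx 1), next='a' -> output (1, 'a'), add 'ca' as idx 3
Step 4: w='ca' (idx 3), next='a' -> output (3, 'a'), add 'caa' as idx 4


Encoded: [(0, 'c'), (1, 'c'), (1, 'a'), (3, 'a')]


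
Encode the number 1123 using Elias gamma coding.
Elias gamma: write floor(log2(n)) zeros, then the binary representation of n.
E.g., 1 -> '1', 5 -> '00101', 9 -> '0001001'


num_bits = floor(log2(1123)) + 1 = 11
leading_zeros = num_bits - 1 = 10
binary(1123) = 10001100011

Elias gamma(1123) = '0000000000' + '10001100011' = 000000000010001100011 (21 bits)


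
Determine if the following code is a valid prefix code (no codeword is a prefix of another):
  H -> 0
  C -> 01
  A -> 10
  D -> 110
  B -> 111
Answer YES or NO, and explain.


Checking each pair (does one codeword prefix another?):
  H='0' vs C='01': prefix -- VIOLATION

NO -- this is NOT a valid prefix code. H (0) is a prefix of C (01).


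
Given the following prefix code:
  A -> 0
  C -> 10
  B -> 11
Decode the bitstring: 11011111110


Decoding step by step:
Bits 11 -> B
Bits 0 -> A
Bits 11 -> B
Bits 11 -> B
Bits 11 -> B
Bits 10 -> C


Decoded message: BABBBC


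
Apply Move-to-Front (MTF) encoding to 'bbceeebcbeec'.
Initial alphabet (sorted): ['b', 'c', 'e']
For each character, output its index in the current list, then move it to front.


MTF encoding:
'b': index 0 in ['b', 'c', 'e'] -> ['b', 'c', 'e']
'b': index 0 in ['b', 'c', 'e'] -> ['b', 'c', 'e']
'c': index 1 in ['b', 'c', 'e'] -> ['c', 'b', 'e']
'e': index 2 in ['c', 'b', 'e'] -> ['e', 'c', 'b']
'e': index 0 in ['e', 'c', 'b'] -> ['e', 'c', 'b']
'e': index 0 in ['e', 'c', 'b'] -> ['e', 'c', 'b']
'b': index 2 in ['e', 'c', 'b'] -> ['b', 'e', 'c']
'c': index 2 in ['b', 'e', 'c'] -> ['c', 'b', 'e']
'b': index 1 in ['c', 'b', 'e'] -> ['b', 'c', 'e']
'e': index 2 in ['b', 'c', 'e'] -> ['e', 'b', 'c']
'e': index 0 in ['e', 'b', 'c'] -> ['e', 'b', 'c']
'c': index 2 in ['e', 'b', 'c'] -> ['c', 'e', 'b']


Output: [0, 0, 1, 2, 0, 0, 2, 2, 1, 2, 0, 2]


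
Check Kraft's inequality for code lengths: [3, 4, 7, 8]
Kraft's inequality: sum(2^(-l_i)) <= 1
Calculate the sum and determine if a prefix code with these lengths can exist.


Sum = 2^(-3) + 2^(-4) + 2^(-7) + 2^(-8)
    = 0.125 + 0.0625 + 0.0078125 + 0.00390625
    = 51/256 = 0.19921875
Since 0.19921875 <= 1, Kraft's inequality IS satisfied.
A prefix code with these lengths CAN exist.

Kraft sum = 0.19921875. Satisfied.


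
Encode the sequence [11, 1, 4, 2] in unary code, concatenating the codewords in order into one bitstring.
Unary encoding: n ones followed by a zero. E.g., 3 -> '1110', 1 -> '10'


Encode each number as n ones followed by a terminating 0:
  11 -> 111111111110 (12 bits)
  1 -> 10 (2 bits)
  4 -> 11110 (5 bits)
  2 -> 110 (3 bits)
Total length = 12 + 2 + 5 + 3 = 22 bits.

Unary([11, 1, 4, 2]) = 1111111111101011110110 (22 bits)


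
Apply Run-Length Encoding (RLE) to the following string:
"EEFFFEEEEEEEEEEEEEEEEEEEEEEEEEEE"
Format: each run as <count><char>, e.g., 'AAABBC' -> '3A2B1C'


Scanning runs left to right:
  i=0: run of 'E' x 2 -> '2E'
  i=2: run of 'F' x 3 -> '3F'
  i=5: run of 'E' x 27 -> '27E'

RLE = 2E3F27E


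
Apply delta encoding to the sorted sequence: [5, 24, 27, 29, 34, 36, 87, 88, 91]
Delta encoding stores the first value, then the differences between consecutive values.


First value: 5
Deltas:
  24 - 5 = 19
  27 - 24 = 3
  29 - 27 = 2
  34 - 29 = 5
  36 - 34 = 2
  87 - 36 = 51
  88 - 87 = 1
  91 - 88 = 3


Delta encoded: [5, 19, 3, 2, 5, 2, 51, 1, 3]


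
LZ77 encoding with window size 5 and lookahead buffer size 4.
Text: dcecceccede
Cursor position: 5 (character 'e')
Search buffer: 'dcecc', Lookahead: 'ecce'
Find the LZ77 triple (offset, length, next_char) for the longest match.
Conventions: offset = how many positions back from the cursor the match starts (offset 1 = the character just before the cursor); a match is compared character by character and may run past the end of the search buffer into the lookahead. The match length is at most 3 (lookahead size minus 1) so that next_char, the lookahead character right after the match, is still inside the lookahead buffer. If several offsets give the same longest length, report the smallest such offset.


Try each offset into the search buffer:
  offset=1 (pos 4, char 'c'): match length 0
  offset=2 (pos 3, char 'c'): match length 0
  offset=3 (pos 2, char 'e'): match length 3
  offset=4 (pos 1, char 'c'): match length 0
  offset=5 (pos 0, char 'd'): match length 0
Longest match has length 3 at offset 3.
next_char = character at position 5 + 3 = 8 -> 'e'

Best match: offset=3, length=3 (matching 'ecc' starting at position 2)
LZ77 triple: (3, 3, 'e')


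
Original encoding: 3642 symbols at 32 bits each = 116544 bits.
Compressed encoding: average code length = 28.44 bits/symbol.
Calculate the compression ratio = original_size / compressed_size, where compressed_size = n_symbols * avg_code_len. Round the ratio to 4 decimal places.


original_size = n_symbols * orig_bits = 3642 * 32 = 116544 bits
compressed_size = n_symbols * avg_code_len = 3642 * 28.44 = 103578.48 bits
ratio = original_size / compressed_size = 116544 / 103578.48 = 1.1252

Compression ratio = 1.1252


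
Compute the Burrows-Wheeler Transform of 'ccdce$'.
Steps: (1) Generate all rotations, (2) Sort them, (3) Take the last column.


Rotations (sorted):
  0: $ccdce -> last char: e
  1: ccdce$ -> last char: $
  2: cdce$c -> last char: c
  3: ce$ccd -> last char: d
  4: dce$cc -> last char: c
  5: e$ccdc -> last char: c


BWT = e$cdcc


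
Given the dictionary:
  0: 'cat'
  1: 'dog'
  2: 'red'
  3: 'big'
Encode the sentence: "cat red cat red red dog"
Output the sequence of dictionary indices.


Look up each word in the dictionary:
  'cat' -> 0
  'red' -> 2
  'cat' -> 0
  'red' -> 2
  'red' -> 2
  'dog' -> 1

Encoded: [0, 2, 0, 2, 2, 1]


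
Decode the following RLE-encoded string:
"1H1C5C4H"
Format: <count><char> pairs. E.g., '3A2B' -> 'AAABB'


Expanding each <count><char> pair:
  1H -> 'H'
  1C -> 'C'
  5C -> 'CCCCC'
  4H -> 'HHHH'

Decoded = HCCCCCCHHHH


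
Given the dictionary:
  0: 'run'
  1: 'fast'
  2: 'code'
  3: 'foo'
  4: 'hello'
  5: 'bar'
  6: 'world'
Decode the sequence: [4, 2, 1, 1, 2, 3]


Look up each index in the dictionary:
  4 -> 'hello'
  2 -> 'code'
  1 -> 'fast'
  1 -> 'fast'
  2 -> 'code'
  3 -> 'foo'

Decoded: "hello code fast fast code foo"


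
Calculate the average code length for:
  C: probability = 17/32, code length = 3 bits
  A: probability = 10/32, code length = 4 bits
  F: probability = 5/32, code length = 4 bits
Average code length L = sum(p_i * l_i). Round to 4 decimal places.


Weighted contributions p_i * l_i:
  C: (17/32) * 3 = 51/32
  A: (10/32) * 4 = 40/32
  F: (5/32) * 4 = 20/32
Sum = (51 + 40 + 20)/32 = 111/32

L = 111/32 = 3.4688 bits/symbol


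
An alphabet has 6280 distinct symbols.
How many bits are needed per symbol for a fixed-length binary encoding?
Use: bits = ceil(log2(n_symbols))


log2(6280) = 12.6165
Bracket: 2^12 = 4096 < 6280 <= 2^13 = 8192
So ceil(log2(6280)) = 13

bits = ceil(log2(6280)) = ceil(12.6165) = 13 bits


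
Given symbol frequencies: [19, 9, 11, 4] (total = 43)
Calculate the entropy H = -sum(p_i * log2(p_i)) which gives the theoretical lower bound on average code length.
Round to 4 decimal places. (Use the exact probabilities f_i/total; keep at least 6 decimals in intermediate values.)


Per-symbol terms -p_i * log2(p_i) with p_i = f_i/43:
  p = 19/43 = 0.441860: log2(p) = -1.178337, -p*log2(p) = 0.520661
  p = 9/43 = 0.209302: log2(p) = -2.256340, -p*log2(p) = 0.472257
  p = 11/43 = 0.255814: log2(p) = -1.966833, -p*log2(p) = 0.503143
  p = 4/43 = 0.093023: log2(p) = -3.426265, -p*log2(p) = 0.318722
H = 0.520661 + 0.472257 + 0.503143 + 0.318722 = 1.814783

H = 1.8148 bits/symbol


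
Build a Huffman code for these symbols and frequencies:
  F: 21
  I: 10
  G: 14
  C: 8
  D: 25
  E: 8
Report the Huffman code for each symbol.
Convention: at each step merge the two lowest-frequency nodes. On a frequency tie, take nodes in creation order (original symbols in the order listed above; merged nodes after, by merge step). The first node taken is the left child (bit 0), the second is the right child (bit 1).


Huffman tree construction:
Step 1: Merge C(8) + E(8) = 16
Step 2: Merge I(10) + G(14) = 24
Step 3: Merge (C+E)(16) + F(21) = 37
Step 4: Merge (I+G)(24) + D(25) = 49
Step 5: Merge ((C+E)+F)(37) + ((I+G)+D)(49) = 86
Read each symbol's code off the tree from the root (left child = 0, right child = 1).

Codes:
  F: 01 (length 2)
  I: 100 (length 3)
  G: 101 (length 3)
  C: 000 (length 3)
  D: 11 (length 2)
  E: 001 (length 3)
Average code length: 212/86 = 2.4651 bits/symbol


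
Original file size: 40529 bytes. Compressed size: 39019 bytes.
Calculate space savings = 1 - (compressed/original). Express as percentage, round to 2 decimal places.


ratio = compressed/original = 39019/40529 = 0.962743
savings = 1 - ratio = 1 - 0.962743 = 0.037257
as a percentage: 0.037257 * 100 = 3.73%

Space savings = 1 - 39019/40529 = 3.73%


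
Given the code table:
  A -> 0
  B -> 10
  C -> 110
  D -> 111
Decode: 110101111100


Decoding:
110 -> C
10 -> B
111 -> D
110 -> C
0 -> A


Result: CBDCA


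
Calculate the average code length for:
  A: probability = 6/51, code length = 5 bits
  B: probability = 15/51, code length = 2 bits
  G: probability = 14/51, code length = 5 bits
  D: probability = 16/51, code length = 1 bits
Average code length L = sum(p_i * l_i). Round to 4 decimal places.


Weighted contributions p_i * l_i:
  A: (6/51) * 5 = 30/51
  B: (15/51) * 2 = 30/51
  G: (14/51) * 5 = 70/51
  D: (16/51) * 1 = 16/51
Sum = (30 + 30 + 70 + 16)/51 = 146/51

L = 146/51 = 2.8627 bits/symbol


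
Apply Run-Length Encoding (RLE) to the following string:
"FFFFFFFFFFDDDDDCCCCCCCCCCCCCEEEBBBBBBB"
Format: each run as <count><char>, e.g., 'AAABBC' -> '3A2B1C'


Scanning runs left to right:
  i=0: run of 'F' x 10 -> '10F'
  i=10: run of 'D' x 5 -> '5D'
  i=15: run of 'C' x 13 -> '13C'
  i=28: run of 'E' x 3 -> '3E'
  i=31: run of 'B' x 7 -> '7B'

RLE = 10F5D13C3E7B


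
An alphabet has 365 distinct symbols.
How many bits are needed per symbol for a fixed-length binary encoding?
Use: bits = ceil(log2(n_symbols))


log2(365) = 8.5118
Bracket: 2^8 = 256 < 365 <= 2^9 = 512
So ceil(log2(365)) = 9

bits = ceil(log2(365)) = ceil(8.5118) = 9 bits


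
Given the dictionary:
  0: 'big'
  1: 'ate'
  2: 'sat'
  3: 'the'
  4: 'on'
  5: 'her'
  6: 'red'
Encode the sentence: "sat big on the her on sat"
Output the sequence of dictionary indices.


Look up each word in the dictionary:
  'sat' -> 2
  'big' -> 0
  'on' -> 4
  'the' -> 3
  'her' -> 5
  'on' -> 4
  'sat' -> 2

Encoded: [2, 0, 4, 3, 5, 4, 2]


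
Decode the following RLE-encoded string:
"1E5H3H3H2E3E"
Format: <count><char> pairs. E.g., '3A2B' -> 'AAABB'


Expanding each <count><char> pair:
  1E -> 'E'
  5H -> 'HHHHH'
  3H -> 'HHH'
  3H -> 'HHH'
  2E -> 'EE'
  3E -> 'EEE'

Decoded = EHHHHHHHHHHHEEEEE


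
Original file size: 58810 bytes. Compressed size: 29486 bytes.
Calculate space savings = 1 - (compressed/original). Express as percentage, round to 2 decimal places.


ratio = compressed/original = 29486/58810 = 0.501377
savings = 1 - ratio = 1 - 0.501377 = 0.498623
as a percentage: 0.498623 * 100 = 49.86%

Space savings = 1 - 29486/58810 = 49.86%


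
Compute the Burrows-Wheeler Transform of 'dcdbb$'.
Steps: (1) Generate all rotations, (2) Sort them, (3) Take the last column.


Rotations (sorted):
  0: $dcdbb -> last char: b
  1: b$dcdb -> last char: b
  2: bb$dcd -> last char: d
  3: cdbb$d -> last char: d
  4: dbb$dc -> last char: c
  5: dcdbb$ -> last char: $


BWT = bbddc$


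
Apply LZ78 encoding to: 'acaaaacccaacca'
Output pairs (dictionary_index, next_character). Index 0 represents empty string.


LZ78 encoding steps:
Dictionary: {0: ''}
Step 1: w='' (idx 0), next='a' -> output (0, 'a'), add 'a' as idx 1
Step 2: w='' (idx 0), next='c' -> output (0, 'c'), add 'c' as idx 2
Step 3: w='a' (idx 1), next='a' -> output (1, 'a'), add 'aa' as idx 3
Step 4: w='aa' (idx 3), next='c' -> output (3, 'c'), add 'aac' as idx 4
Step 5: w='c' (idx 2), next='c' -> output (2, 'c'), add 'cc' as idx 5
Step 6: w='aac' (idx 4), next='c' -> output (4, 'c'), add 'aacc' as idx 6
Step 7: w='a' (idx 1), end of input -> output (1, '')


Encoded: [(0, 'a'), (0, 'c'), (1, 'a'), (3, 'c'), (2, 'c'), (4, 'c'), (1, '')]


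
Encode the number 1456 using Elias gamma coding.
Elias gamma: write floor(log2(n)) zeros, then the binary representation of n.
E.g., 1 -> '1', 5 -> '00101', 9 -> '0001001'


num_bits = floor(log2(1456)) + 1 = 11
leading_zeros = num_bits - 1 = 10
binary(1456) = 10110110000

Elias gamma(1456) = '0000000000' + '10110110000' = 000000000010110110000 (21 bits)


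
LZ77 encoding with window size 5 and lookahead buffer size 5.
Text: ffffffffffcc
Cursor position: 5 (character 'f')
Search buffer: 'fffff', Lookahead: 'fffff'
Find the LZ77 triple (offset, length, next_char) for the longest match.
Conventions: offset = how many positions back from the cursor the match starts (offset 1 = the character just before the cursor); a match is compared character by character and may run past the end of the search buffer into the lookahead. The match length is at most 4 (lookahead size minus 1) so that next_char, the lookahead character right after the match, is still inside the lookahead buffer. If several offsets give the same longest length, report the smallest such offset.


Try each offset into the search buffer:
  offset=1 (pos 4, char 'f'): match length 4
  offset=2 (pos 3, char 'f'): match length 4
  offset=3 (pos 2, char 'f'): match length 4
  offset=4 (pos 1, char 'f'): match length 4
  offset=5 (pos 0, char 'f'): match length 4
Longest match has length 4, found at offsets 1, 2, 3, 4, 5; take the smallest, offset 1.
next_char = character at position 5 + 4 = 9 -> 'f'

Best match: offset=1, length=4 (matching 'ffff' starting at position 4)
LZ77 triple: (1, 4, 'f')


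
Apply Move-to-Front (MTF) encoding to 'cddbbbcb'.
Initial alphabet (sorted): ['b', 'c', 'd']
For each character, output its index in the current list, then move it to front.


MTF encoding:
'c': index 1 in ['b', 'c', 'd'] -> ['c', 'b', 'd']
'd': index 2 in ['c', 'b', 'd'] -> ['d', 'c', 'b']
'd': index 0 in ['d', 'c', 'b'] -> ['d', 'c', 'b']
'b': index 2 in ['d', 'c', 'b'] -> ['b', 'd', 'c']
'b': index 0 in ['b', 'd', 'c'] -> ['b', 'd', 'c']
'b': index 0 in ['b', 'd', 'c'] -> ['b', 'd', 'c']
'c': index 2 in ['b', 'd', 'c'] -> ['c', 'b', 'd']
'b': index 1 in ['c', 'b', 'd'] -> ['b', 'c', 'd']


Output: [1, 2, 0, 2, 0, 0, 2, 1]


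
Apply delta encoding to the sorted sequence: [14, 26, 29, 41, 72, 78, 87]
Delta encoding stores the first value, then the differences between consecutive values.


First value: 14
Deltas:
  26 - 14 = 12
  29 - 26 = 3
  41 - 29 = 12
  72 - 41 = 31
  78 - 72 = 6
  87 - 78 = 9


Delta encoded: [14, 12, 3, 12, 31, 6, 9]


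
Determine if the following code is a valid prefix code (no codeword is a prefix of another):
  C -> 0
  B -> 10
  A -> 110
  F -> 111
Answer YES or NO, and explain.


Checking each pair (does one codeword prefix another?):
  C='0' vs B='10': no prefix
  C='0' vs A='110': no prefix
  C='0' vs F='111': no prefix
  B='10' vs C='0': no prefix
  B='10' vs A='110': no prefix
  B='10' vs F='111': no prefix
  A='110' vs C='0': no prefix
  A='110' vs B='10': no prefix
  A='110' vs F='111': no prefix
  F='111' vs C='0': no prefix
  F='111' vs B='10': no prefix
  F='111' vs A='110': no prefix
No violation found over all pairs.

YES -- this is a valid prefix code. No codeword is a prefix of any other codeword.


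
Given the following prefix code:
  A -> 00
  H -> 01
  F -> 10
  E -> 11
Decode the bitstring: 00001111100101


Decoding step by step:
Bits 00 -> A
Bits 00 -> A
Bits 11 -> E
Bits 11 -> E
Bits 10 -> F
Bits 01 -> H
Bits 01 -> H


Decoded message: AAEEFHH


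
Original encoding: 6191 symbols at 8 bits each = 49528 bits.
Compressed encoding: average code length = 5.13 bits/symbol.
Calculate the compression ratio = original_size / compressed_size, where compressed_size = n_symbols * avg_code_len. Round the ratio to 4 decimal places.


original_size = n_symbols * orig_bits = 6191 * 8 = 49528 bits
compressed_size = n_symbols * avg_code_len = 6191 * 5.13 = 31759.83 bits
ratio = original_size / compressed_size = 49528 / 31759.83 = 1.5595

Compression ratio = 1.5595


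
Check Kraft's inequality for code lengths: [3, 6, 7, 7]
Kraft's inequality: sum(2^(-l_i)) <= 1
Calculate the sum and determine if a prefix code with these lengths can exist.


Sum = 2^(-3) + 2^(-6) + 2^(-7) + 2^(-7)
    = 0.125 + 0.015625 + 0.0078125 + 0.0078125
    = 20/128 = 0.15625
Since 0.15625 <= 1, Kraft's inequality IS satisfied.
A prefix code with these lengths CAN exist.

Kraft sum = 0.15625. Satisfied.


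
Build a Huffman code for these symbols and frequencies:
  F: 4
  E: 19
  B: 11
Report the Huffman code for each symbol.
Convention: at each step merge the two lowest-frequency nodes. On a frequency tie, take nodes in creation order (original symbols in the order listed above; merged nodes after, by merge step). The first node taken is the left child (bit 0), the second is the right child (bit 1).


Huffman tree construction:
Step 1: Merge F(4) + B(11) = 15
Step 2: Merge (F+B)(15) + E(19) = 34
Read each symbol's code off the tree from the root (left child = 0, right child = 1).

Codes:
  F: 00 (length 2)
  E: 1 (length 1)
  B: 01 (length 2)
Average code length: 49/34 = 1.4412 bits/symbol


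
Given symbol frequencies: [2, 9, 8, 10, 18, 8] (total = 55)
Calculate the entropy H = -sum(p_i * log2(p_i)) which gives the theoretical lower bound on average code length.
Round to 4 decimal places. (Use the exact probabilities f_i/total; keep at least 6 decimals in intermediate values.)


Per-symbol terms -p_i * log2(p_i) with p_i = f_i/55:
  p = 2/55 = 0.036364: log2(p) = -4.781360, -p*log2(p) = 0.173868
  p = 9/55 = 0.163636: log2(p) = -2.611435, -p*log2(p) = 0.427326
  p = 8/55 = 0.145455: log2(p) = -2.781360, -p*log2(p) = 0.404561
  p = 10/55 = 0.181818: log2(p) = -2.459432, -p*log2(p) = 0.447169
  p = 18/55 = 0.327273: log2(p) = -1.611435, -p*log2(p) = 0.527379
  p = 8/55 = 0.145455: log2(p) = -2.781360, -p*log2(p) = 0.404561
H = 0.173868 + 0.427326 + 0.404561 + 0.447169 + 0.527379 + 0.404561 = 2.384864

H = 2.3849 bits/symbol


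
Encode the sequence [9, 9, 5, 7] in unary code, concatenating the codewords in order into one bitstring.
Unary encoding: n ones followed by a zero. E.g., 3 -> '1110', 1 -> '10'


Encode each number as n ones followed by a terminating 0:
  9 -> 1111111110 (10 bits)
  9 -> 1111111110 (10 bits)
  5 -> 111110 (6 bits)
  7 -> 11111110 (8 bits)
Total length = 10 + 10 + 6 + 8 = 34 bits.

Unary([9, 9, 5, 7]) = 1111111110111111111011111011111110 (34 bits)


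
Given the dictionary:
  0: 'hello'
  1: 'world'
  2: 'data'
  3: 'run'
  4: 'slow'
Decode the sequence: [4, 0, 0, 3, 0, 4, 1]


Look up each index in the dictionary:
  4 -> 'slow'
  0 -> 'hello'
  0 -> 'hello'
  3 -> 'run'
  0 -> 'hello'
  4 -> 'slow'
  1 -> 'world'

Decoded: "slow hello hello run hello slow world"


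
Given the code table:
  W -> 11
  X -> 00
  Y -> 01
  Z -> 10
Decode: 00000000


Decoding:
00 -> X
00 -> X
00 -> X
00 -> X


Result: XXXX


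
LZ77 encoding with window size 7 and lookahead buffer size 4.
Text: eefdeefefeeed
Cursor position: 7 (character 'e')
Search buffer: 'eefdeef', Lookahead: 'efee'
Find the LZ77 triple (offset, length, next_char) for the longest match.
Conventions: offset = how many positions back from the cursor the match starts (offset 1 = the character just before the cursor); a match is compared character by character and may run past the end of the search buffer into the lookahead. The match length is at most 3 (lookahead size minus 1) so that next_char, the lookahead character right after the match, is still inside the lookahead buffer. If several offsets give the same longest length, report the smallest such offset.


Try each offset into the search buffer:
  offset=1 (pos 6, char 'f'): match length 0
  offset=2 (pos 5, char 'e'): match length 3
  offset=3 (pos 4, char 'e'): match length 1
  offset=4 (pos 3, char 'd'): match length 0
  offset=5 (pos 2, char 'f'): match length 0
  offset=6 (pos 1, char 'e'): match length 2
  offset=7 (pos 0, char 'e'): match length 1
Longest match has length 3 at offset 2.
next_char = character at position 7 + 3 = 10 -> 'e'

Best match: offset=2, length=3 (matching 'efe' starting at position 5)
LZ77 triple: (2, 3, 'e')


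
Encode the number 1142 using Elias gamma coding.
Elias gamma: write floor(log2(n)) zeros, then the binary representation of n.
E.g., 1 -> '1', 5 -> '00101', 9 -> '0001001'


num_bits = floor(log2(1142)) + 1 = 11
leading_zeros = num_bits - 1 = 10
binary(1142) = 10001110110

Elias gamma(1142) = '0000000000' + '10001110110' = 000000000010001110110 (21 bits)


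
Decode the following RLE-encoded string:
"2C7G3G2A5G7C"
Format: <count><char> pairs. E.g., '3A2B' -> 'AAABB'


Expanding each <count><char> pair:
  2C -> 'CC'
  7G -> 'GGGGGGG'
  3G -> 'GGG'
  2A -> 'AA'
  5G -> 'GGGGG'
  7C -> 'CCCCCCC'

Decoded = CCGGGGGGGGGGAAGGGGGCCCCCCC


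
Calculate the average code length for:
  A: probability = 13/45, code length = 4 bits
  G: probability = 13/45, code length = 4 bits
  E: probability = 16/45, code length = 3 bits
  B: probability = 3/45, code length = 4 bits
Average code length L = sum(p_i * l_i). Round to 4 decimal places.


Weighted contributions p_i * l_i:
  A: (13/45) * 4 = 52/45
  G: (13/45) * 4 = 52/45
  E: (16/45) * 3 = 48/45
  B: (3/45) * 4 = 12/45
Sum = (52 + 52 + 48 + 12)/45 = 164/45

L = 164/45 = 3.6444 bits/symbol


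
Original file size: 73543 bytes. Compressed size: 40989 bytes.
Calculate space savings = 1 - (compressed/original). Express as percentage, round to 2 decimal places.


ratio = compressed/original = 40989/73543 = 0.557347
savings = 1 - ratio = 1 - 0.557347 = 0.442653
as a percentage: 0.442653 * 100 = 44.27%

Space savings = 1 - 40989/73543 = 44.27%


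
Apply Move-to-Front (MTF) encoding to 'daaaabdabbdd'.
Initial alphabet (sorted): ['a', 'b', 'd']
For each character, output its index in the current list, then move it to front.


MTF encoding:
'd': index 2 in ['a', 'b', 'd'] -> ['d', 'a', 'b']
'a': index 1 in ['d', 'a', 'b'] -> ['a', 'd', 'b']
'a': index 0 in ['a', 'd', 'b'] -> ['a', 'd', 'b']
'a': index 0 in ['a', 'd', 'b'] -> ['a', 'd', 'b']
'a': index 0 in ['a', 'd', 'b'] -> ['a', 'd', 'b']
'b': index 2 in ['a', 'd', 'b'] -> ['b', 'a', 'd']
'd': index 2 in ['b', 'a', 'd'] -> ['d', 'b', 'a']
'a': index 2 in ['d', 'b', 'a'] -> ['a', 'd', 'b']
'b': index 2 in ['a', 'd', 'b'] -> ['b', 'a', 'd']
'b': index 0 in ['b', 'a', 'd'] -> ['b', 'a', 'd']
'd': index 2 in ['b', 'a', 'd'] -> ['d', 'b', 'a']
'd': index 0 in ['d', 'b', 'a'] -> ['d', 'b', 'a']


Output: [2, 1, 0, 0, 0, 2, 2, 2, 2, 0, 2, 0]


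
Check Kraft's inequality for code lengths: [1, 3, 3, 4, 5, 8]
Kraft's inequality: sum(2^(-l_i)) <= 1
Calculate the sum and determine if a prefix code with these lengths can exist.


Sum = 2^(-1) + 2^(-3) + 2^(-3) + 2^(-4) + 2^(-5) + 2^(-8)
    = 0.5 + 0.125 + 0.125 + 0.0625 + 0.03125 + 0.00390625
    = 217/256 = 0.84765625
Since 0.84765625 <= 1, Kraft's inequality IS satisfied.
A prefix code with these lengths CAN exist.

Kraft sum = 0.84765625. Satisfied.


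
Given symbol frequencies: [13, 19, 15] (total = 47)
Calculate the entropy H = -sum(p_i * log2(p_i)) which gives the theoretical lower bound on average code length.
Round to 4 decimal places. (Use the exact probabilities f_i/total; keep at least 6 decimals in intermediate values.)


Per-symbol terms -p_i * log2(p_i) with p_i = f_i/47:
  p = 13/47 = 0.276596: log2(p) = -1.854149, -p*log2(p) = 0.512850
  p = 19/47 = 0.404255: log2(p) = -1.306661, -p*log2(p) = 0.528225
  p = 15/47 = 0.319149: log2(p) = -1.647698, -p*log2(p) = 0.525861
H = 0.512850 + 0.528225 + 0.525861 = 1.566936

H = 1.5669 bits/symbol
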